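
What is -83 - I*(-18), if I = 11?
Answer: 115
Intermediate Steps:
-83 - I*(-18) = -83 - 11*(-18) = -83 - 1*(-198) = -83 + 198 = 115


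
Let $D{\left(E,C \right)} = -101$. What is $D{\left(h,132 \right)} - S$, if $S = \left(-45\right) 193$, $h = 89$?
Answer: $8584$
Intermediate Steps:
$S = -8685$
$D{\left(h,132 \right)} - S = -101 - -8685 = -101 + 8685 = 8584$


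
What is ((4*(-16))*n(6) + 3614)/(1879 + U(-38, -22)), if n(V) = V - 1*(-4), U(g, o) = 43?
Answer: 1487/961 ≈ 1.5473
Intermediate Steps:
n(V) = 4 + V (n(V) = V + 4 = 4 + V)
((4*(-16))*n(6) + 3614)/(1879 + U(-38, -22)) = ((4*(-16))*(4 + 6) + 3614)/(1879 + 43) = (-64*10 + 3614)/1922 = (-640 + 3614)*(1/1922) = 2974*(1/1922) = 1487/961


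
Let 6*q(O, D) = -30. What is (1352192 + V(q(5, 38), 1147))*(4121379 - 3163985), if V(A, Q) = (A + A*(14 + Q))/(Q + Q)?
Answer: 1484881061042686/1147 ≈ 1.2946e+12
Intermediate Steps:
q(O, D) = -5 (q(O, D) = (1/6)*(-30) = -5)
V(A, Q) = (A + A*(14 + Q))/(2*Q) (V(A, Q) = (A + A*(14 + Q))/((2*Q)) = (A + A*(14 + Q))*(1/(2*Q)) = (A + A*(14 + Q))/(2*Q))
(1352192 + V(q(5, 38), 1147))*(4121379 - 3163985) = (1352192 + (1/2)*(-5)*(15 + 1147)/1147)*(4121379 - 3163985) = (1352192 + (1/2)*(-5)*(1/1147)*1162)*957394 = (1352192 - 2905/1147)*957394 = (1550961319/1147)*957394 = 1484881061042686/1147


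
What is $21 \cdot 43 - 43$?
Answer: $860$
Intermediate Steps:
$21 \cdot 43 - 43 = 903 - 43 = 860$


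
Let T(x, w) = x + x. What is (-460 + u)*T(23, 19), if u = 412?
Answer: -2208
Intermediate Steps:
T(x, w) = 2*x
(-460 + u)*T(23, 19) = (-460 + 412)*(2*23) = -48*46 = -2208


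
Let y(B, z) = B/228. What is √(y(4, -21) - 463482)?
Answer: I*√1505852961/57 ≈ 680.79*I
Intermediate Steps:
y(B, z) = B/228 (y(B, z) = B*(1/228) = B/228)
√(y(4, -21) - 463482) = √((1/228)*4 - 463482) = √(1/57 - 463482) = √(-26418473/57) = I*√1505852961/57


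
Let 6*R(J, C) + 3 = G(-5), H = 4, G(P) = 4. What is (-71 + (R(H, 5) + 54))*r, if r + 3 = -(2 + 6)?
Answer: 1111/6 ≈ 185.17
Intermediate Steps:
R(J, C) = ⅙ (R(J, C) = -½ + (⅙)*4 = -½ + ⅔ = ⅙)
r = -11 (r = -3 - (2 + 6) = -3 - 1*8 = -3 - 8 = -11)
(-71 + (R(H, 5) + 54))*r = (-71 + (⅙ + 54))*(-11) = (-71 + 325/6)*(-11) = -101/6*(-11) = 1111/6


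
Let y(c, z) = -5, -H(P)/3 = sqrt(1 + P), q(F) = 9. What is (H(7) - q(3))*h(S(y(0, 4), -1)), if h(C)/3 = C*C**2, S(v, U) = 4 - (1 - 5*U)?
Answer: 216 + 144*sqrt(2) ≈ 419.65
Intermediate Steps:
H(P) = -3*sqrt(1 + P)
S(v, U) = 3 + 5*U (S(v, U) = 4 + (-1 + 5*U) = 3 + 5*U)
h(C) = 3*C**3 (h(C) = 3*(C*C**2) = 3*C**3)
(H(7) - q(3))*h(S(y(0, 4), -1)) = (-3*sqrt(1 + 7) - 1*9)*(3*(3 + 5*(-1))**3) = (-6*sqrt(2) - 9)*(3*(3 - 5)**3) = (-6*sqrt(2) - 9)*(3*(-2)**3) = (-6*sqrt(2) - 9)*(3*(-8)) = (-9 - 6*sqrt(2))*(-24) = 216 + 144*sqrt(2)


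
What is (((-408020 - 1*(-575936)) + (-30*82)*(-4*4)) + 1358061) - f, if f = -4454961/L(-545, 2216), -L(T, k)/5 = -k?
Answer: 17348388921/11080 ≈ 1.5657e+6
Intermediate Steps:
L(T, k) = 5*k (L(T, k) = -(-5)*k = 5*k)
f = -4454961/11080 (f = -4454961/(5*2216) = -4454961/11080 ≈ -402.07)
(((-408020 - 1*(-575936)) + (-30*82)*(-4*4)) + 1358061) - f = (((-408020 - 1*(-575936)) + (-30*82)*(-4*4)) + 1358061) - 1*(-4454961/11080) = (((-408020 + 575936) - 2460*(-16)) + 1358061) + 4454961/11080 = ((167916 + 39360) + 1358061) + 4454961/11080 = (207276 + 1358061) + 4454961/11080 = 1565337 + 4454961/11080 = 17348388921/11080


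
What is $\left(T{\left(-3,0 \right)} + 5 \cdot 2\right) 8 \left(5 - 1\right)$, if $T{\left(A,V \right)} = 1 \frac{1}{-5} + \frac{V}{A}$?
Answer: $\frac{1568}{5} \approx 313.6$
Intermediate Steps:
$T{\left(A,V \right)} = - \frac{1}{5} + \frac{V}{A}$ ($T{\left(A,V \right)} = 1 \left(- \frac{1}{5}\right) + \frac{V}{A} = - \frac{1}{5} + \frac{V}{A}$)
$\left(T{\left(-3,0 \right)} + 5 \cdot 2\right) 8 \left(5 - 1\right) = \left(\frac{0 - - \frac{3}{5}}{-3} + 5 \cdot 2\right) 8 \left(5 - 1\right) = \left(- \frac{0 + \frac{3}{5}}{3} + 10\right) 8 \left(5 - 1\right) = \left(\left(- \frac{1}{3}\right) \frac{3}{5} + 10\right) 8 \cdot 4 = \left(- \frac{1}{5} + 10\right) 8 \cdot 4 = \frac{49}{5} \cdot 8 \cdot 4 = \frac{392}{5} \cdot 4 = \frac{1568}{5}$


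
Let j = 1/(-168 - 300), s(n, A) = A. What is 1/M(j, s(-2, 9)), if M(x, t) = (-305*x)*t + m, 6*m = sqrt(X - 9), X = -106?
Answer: 28548/182993 - 4056*I*sqrt(115)/914965 ≈ 0.15601 - 0.047538*I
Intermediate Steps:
m = I*sqrt(115)/6 (m = sqrt(-106 - 9)/6 = sqrt(-115)/6 = (I*sqrt(115))/6 = I*sqrt(115)/6 ≈ 1.7873*I)
j = -1/468 (j = 1/(-468) = -1/468 ≈ -0.0021368)
M(x, t) = -305*t*x + I*sqrt(115)/6 (M(x, t) = (-305*x)*t + I*sqrt(115)/6 = -305*t*x + I*sqrt(115)/6)
1/M(j, s(-2, 9)) = 1/(-305*9*(-1/468) + I*sqrt(115)/6) = 1/(305/52 + I*sqrt(115)/6)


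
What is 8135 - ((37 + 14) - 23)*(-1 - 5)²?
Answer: 7127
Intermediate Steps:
8135 - ((37 + 14) - 23)*(-1 - 5)² = 8135 - (51 - 23)*(-6)² = 8135 - 28*36 = 8135 - 1*1008 = 8135 - 1008 = 7127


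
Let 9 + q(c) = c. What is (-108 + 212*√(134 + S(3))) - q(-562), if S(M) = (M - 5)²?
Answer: 463 + 212*√138 ≈ 2953.4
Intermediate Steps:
q(c) = -9 + c
S(M) = (-5 + M)²
(-108 + 212*√(134 + S(3))) - q(-562) = (-108 + 212*√(134 + (-5 + 3)²)) - (-9 - 562) = (-108 + 212*√(134 + (-2)²)) - 1*(-571) = (-108 + 212*√(134 + 4)) + 571 = (-108 + 212*√138) + 571 = 463 + 212*√138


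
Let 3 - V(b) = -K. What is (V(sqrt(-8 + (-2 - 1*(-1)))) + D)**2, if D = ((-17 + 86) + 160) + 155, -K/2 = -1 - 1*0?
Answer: 151321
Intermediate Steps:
K = 2 (K = -2*(-1 - 1*0) = -2*(-1 + 0) = -2*(-1) = 2)
D = 384 (D = (69 + 160) + 155 = 229 + 155 = 384)
V(b) = 5 (V(b) = 3 - (-1)*2 = 3 - 1*(-2) = 3 + 2 = 5)
(V(sqrt(-8 + (-2 - 1*(-1)))) + D)**2 = (5 + 384)**2 = 389**2 = 151321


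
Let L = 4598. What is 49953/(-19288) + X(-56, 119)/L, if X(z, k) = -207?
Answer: -116838255/44343112 ≈ -2.6349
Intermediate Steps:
49953/(-19288) + X(-56, 119)/L = 49953/(-19288) - 207/4598 = 49953*(-1/19288) - 207*1/4598 = -49953/19288 - 207/4598 = -116838255/44343112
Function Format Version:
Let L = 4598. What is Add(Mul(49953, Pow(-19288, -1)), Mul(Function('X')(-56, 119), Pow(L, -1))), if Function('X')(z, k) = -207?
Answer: Rational(-116838255, 44343112) ≈ -2.6349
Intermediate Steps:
Add(Mul(49953, Pow(-19288, -1)), Mul(Function('X')(-56, 119), Pow(L, -1))) = Add(Mul(49953, Pow(-19288, -1)), Mul(-207, Pow(4598, -1))) = Add(Mul(49953, Rational(-1, 19288)), Mul(-207, Rational(1, 4598))) = Add(Rational(-49953, 19288), Rational(-207, 4598)) = Rational(-116838255, 44343112)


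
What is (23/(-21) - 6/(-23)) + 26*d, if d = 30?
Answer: 376337/483 ≈ 779.17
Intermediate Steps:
(23/(-21) - 6/(-23)) + 26*d = (23/(-21) - 6/(-23)) + 26*30 = (23*(-1/21) - 6*(-1/23)) + 780 = (-23/21 + 6/23) + 780 = -403/483 + 780 = 376337/483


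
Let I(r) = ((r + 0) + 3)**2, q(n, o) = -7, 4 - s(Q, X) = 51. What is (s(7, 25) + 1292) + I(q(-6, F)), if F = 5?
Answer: 1261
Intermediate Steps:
s(Q, X) = -47 (s(Q, X) = 4 - 1*51 = 4 - 51 = -47)
I(r) = (3 + r)**2 (I(r) = (r + 3)**2 = (3 + r)**2)
(s(7, 25) + 1292) + I(q(-6, F)) = (-47 + 1292) + (3 - 7)**2 = 1245 + (-4)**2 = 1245 + 16 = 1261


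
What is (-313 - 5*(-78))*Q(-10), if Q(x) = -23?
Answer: -1771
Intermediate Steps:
(-313 - 5*(-78))*Q(-10) = (-313 - 5*(-78))*(-23) = (-313 + 390)*(-23) = 77*(-23) = -1771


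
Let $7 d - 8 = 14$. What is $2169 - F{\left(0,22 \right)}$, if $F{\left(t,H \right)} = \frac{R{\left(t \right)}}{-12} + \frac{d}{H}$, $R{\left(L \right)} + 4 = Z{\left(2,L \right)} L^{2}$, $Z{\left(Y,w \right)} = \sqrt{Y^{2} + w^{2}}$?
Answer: $\frac{45539}{21} \approx 2168.5$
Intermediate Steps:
$d = \frac{22}{7}$ ($d = \frac{8}{7} + \frac{1}{7} \cdot 14 = \frac{8}{7} + 2 = \frac{22}{7} \approx 3.1429$)
$R{\left(L \right)} = -4 + L^{2} \sqrt{4 + L^{2}}$ ($R{\left(L \right)} = -4 + \sqrt{2^{2} + L^{2}} L^{2} = -4 + \sqrt{4 + L^{2}} L^{2} = -4 + L^{2} \sqrt{4 + L^{2}}$)
$F{\left(t,H \right)} = \frac{1}{3} + \frac{22}{7 H} - \frac{t^{2} \sqrt{4 + t^{2}}}{12}$ ($F{\left(t,H \right)} = \frac{-4 + t^{2} \sqrt{4 + t^{2}}}{-12} + \frac{22}{7 H} = \left(-4 + t^{2} \sqrt{4 + t^{2}}\right) \left(- \frac{1}{12}\right) + \frac{22}{7 H} = \left(\frac{1}{3} - \frac{t^{2} \sqrt{4 + t^{2}}}{12}\right) + \frac{22}{7 H} = \frac{1}{3} + \frac{22}{7 H} - \frac{t^{2} \sqrt{4 + t^{2}}}{12}$)
$2169 - F{\left(0,22 \right)} = 2169 - \frac{264 + 7 \cdot 22 \left(4 - 0^{2} \sqrt{4 + 0^{2}}\right)}{84 \cdot 22} = 2169 - \frac{1}{84} \cdot \frac{1}{22} \left(264 + 7 \cdot 22 \left(4 - 0 \sqrt{4 + 0}\right)\right) = 2169 - \frac{1}{84} \cdot \frac{1}{22} \left(264 + 7 \cdot 22 \left(4 - 0 \sqrt{4}\right)\right) = 2169 - \frac{1}{84} \cdot \frac{1}{22} \left(264 + 7 \cdot 22 \left(4 - 0 \cdot 2\right)\right) = 2169 - \frac{1}{84} \cdot \frac{1}{22} \left(264 + 7 \cdot 22 \left(4 + 0\right)\right) = 2169 - \frac{1}{84} \cdot \frac{1}{22} \left(264 + 7 \cdot 22 \cdot 4\right) = 2169 - \frac{1}{84} \cdot \frac{1}{22} \left(264 + 616\right) = 2169 - \frac{1}{84} \cdot \frac{1}{22} \cdot 880 = 2169 - \frac{10}{21} = \frac{45539}{21}$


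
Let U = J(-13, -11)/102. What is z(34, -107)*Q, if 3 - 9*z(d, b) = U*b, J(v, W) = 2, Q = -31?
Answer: -8060/459 ≈ -17.560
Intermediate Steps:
U = 1/51 (U = 2/102 = 2*(1/102) = 1/51 ≈ 0.019608)
z(d, b) = ⅓ - b/459
z(34, -107)*Q = (⅓ - 1/459*(-107))*(-31) = (⅓ + 107/459)*(-31) = (260/459)*(-31) = -8060/459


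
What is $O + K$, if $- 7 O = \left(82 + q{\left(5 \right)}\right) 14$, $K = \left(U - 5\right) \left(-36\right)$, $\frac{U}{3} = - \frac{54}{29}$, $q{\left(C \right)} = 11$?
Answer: $\frac{5658}{29} \approx 195.1$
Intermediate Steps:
$U = - \frac{162}{29}$ ($U = 3 \left(- \frac{54}{29}\right) = - \frac{162}{29} \approx -5.5862$)
$K = \frac{11052}{29}$ ($K = \left(- \frac{162}{29} - 5\right) \left(-36\right) = \left(- \frac{307}{29}\right) \left(-36\right) = \frac{11052}{29} \approx 381.1$)
$O = -186$ ($O = - \frac{\left(82 + 11\right) 14}{7} = - \frac{93 \cdot 14}{7} = \left(- \frac{1}{7}\right) 1302 = -186$)
$O + K = -186 + \frac{11052}{29} = \frac{5658}{29}$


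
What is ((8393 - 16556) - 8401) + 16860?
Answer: 296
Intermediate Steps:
((8393 - 16556) - 8401) + 16860 = (-8163 - 8401) + 16860 = -16564 + 16860 = 296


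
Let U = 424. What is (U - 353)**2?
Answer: 5041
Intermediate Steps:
(U - 353)**2 = (424 - 353)**2 = 71**2 = 5041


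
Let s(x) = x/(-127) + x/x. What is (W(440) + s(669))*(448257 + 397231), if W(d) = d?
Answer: 46787614944/127 ≈ 3.6841e+8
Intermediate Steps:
s(x) = 1 - x/127 (s(x) = x*(-1/127) + 1 = -x/127 + 1 = 1 - x/127)
(W(440) + s(669))*(448257 + 397231) = (440 + (1 - 1/127*669))*(448257 + 397231) = (440 + (1 - 669/127))*845488 = (440 - 542/127)*845488 = (55338/127)*845488 = 46787614944/127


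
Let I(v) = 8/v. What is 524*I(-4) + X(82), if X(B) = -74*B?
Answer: -7116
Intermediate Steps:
524*I(-4) + X(82) = 524*(8/(-4)) - 74*82 = 524*(8*(-¼)) - 6068 = 524*(-2) - 6068 = -1048 - 6068 = -7116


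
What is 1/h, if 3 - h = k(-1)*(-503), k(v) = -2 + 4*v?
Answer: -1/3015 ≈ -0.00033167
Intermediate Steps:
h = -3015 (h = 3 - (-2 + 4*(-1))*(-503) = 3 - (-2 - 4)*(-503) = 3 - (-6)*(-503) = 3 - 1*3018 = 3 - 3018 = -3015)
1/h = 1/(-3015) = -1/3015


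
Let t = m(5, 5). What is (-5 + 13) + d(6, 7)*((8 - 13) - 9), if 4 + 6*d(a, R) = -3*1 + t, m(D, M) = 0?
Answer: 73/3 ≈ 24.333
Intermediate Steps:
t = 0
d(a, R) = -7/6 (d(a, R) = -2/3 + (-3*1 + 0)/6 = -2/3 + (-3 + 0)/6 = -2/3 + (1/6)*(-3) = -2/3 - 1/2 = -7/6)
(-5 + 13) + d(6, 7)*((8 - 13) - 9) = (-5 + 13) - 7*((8 - 13) - 9)/6 = 8 - 7*(-5 - 9)/6 = 8 - 7/6*(-14) = 8 + 49/3 = 73/3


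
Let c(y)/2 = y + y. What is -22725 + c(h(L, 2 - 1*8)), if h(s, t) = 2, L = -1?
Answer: -22717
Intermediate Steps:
c(y) = 4*y (c(y) = 2*(y + y) = 2*(2*y) = 4*y)
-22725 + c(h(L, 2 - 1*8)) = -22725 + 4*2 = -22725 + 8 = -22717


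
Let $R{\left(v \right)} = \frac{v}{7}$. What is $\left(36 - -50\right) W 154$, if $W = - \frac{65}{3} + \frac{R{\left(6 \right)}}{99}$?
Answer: $- \frac{860516}{3} \approx -2.8684 \cdot 10^{5}$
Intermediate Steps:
$R{\left(v \right)} = \frac{v}{7}$ ($R{\left(v \right)} = v \frac{1}{7} = \frac{v}{7}$)
$W = - \frac{5003}{231}$ ($W = - \frac{65}{3} + \frac{\frac{1}{7} \cdot 6}{99} = \left(-65\right) \frac{1}{3} + \frac{6}{7} \cdot \frac{1}{99} = - \frac{65}{3} + \frac{2}{231} = - \frac{5003}{231} \approx -21.658$)
$\left(36 - -50\right) W 154 = \left(36 - -50\right) \left(- \frac{5003}{231}\right) 154 = \left(36 + 50\right) \left(- \frac{5003}{231}\right) 154 = 86 \left(- \frac{5003}{231}\right) 154 = \left(- \frac{430258}{231}\right) 154 = - \frac{860516}{3}$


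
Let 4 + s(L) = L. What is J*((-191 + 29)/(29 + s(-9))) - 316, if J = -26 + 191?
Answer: -15893/8 ≈ -1986.6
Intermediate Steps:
s(L) = -4 + L
J = 165
J*((-191 + 29)/(29 + s(-9))) - 316 = 165*((-191 + 29)/(29 + (-4 - 9))) - 316 = 165*(-162/(29 - 13)) - 316 = 165*(-162/16) - 316 = 165*(-162*1/16) - 316 = 165*(-81/8) - 316 = -13365/8 - 316 = -15893/8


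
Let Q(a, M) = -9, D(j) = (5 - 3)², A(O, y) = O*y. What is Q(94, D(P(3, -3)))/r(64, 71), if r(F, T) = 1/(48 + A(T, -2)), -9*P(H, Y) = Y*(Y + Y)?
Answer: 846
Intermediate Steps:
P(H, Y) = -2*Y²/9 (P(H, Y) = -Y*(Y + Y)/9 = -Y*2*Y/9 = -2*Y²/9)
D(j) = 4 (D(j) = 2² = 4)
r(F, T) = 1/(48 - 2*T) (r(F, T) = 1/(48 + T*(-2)) = 1/(48 - 2*T))
Q(94, D(P(3, -3)))/r(64, 71) = -9/(1/(2*(24 - 1*71))) = -9/(1/(2*(24 - 71))) = -9/((½)/(-47)) = -9/((½)*(-1/47)) = -9/(-1/94) = -9*(-94) = 846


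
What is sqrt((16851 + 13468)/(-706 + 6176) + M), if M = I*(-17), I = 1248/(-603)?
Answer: sqrt(49232022581730)/1099470 ≈ 6.3818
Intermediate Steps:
I = -416/201 (I = 1248*(-1/603) = -416/201 ≈ -2.0697)
M = 7072/201 (M = -416/201*(-17) = 7072/201 ≈ 35.184)
sqrt((16851 + 13468)/(-706 + 6176) + M) = sqrt((16851 + 13468)/(-706 + 6176) + 7072/201) = sqrt(30319/5470 + 7072/201) = sqrt(44777959/1099470) = sqrt(49232022581730)/1099470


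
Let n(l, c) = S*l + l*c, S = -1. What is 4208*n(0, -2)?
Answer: 0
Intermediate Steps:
n(l, c) = -l + c*l (n(l, c) = -l + l*c = -l + c*l)
4208*n(0, -2) = 4208*(0*(-1 - 2)) = 4208*(0*(-3)) = 4208*0 = 0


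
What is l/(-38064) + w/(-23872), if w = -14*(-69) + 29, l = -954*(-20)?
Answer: -10278155/18930496 ≈ -0.54294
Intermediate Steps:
l = 19080
w = 995 (w = 966 + 29 = 995)
l/(-38064) + w/(-23872) = 19080/(-38064) + 995/(-23872) = 19080*(-1/38064) + 995*(-1/23872) = -795/1586 - 995/23872 = -10278155/18930496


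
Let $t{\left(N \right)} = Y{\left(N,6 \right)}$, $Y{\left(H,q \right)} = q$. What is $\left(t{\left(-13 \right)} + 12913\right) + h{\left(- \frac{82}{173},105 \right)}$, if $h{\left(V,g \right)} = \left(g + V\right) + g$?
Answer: $\frac{2271235}{173} \approx 13129.0$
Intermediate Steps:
$h{\left(V,g \right)} = V + 2 g$ ($h{\left(V,g \right)} = \left(V + g\right) + g = V + 2 g$)
$t{\left(N \right)} = 6$
$\left(t{\left(-13 \right)} + 12913\right) + h{\left(- \frac{82}{173},105 \right)} = \left(6 + 12913\right) + \left(- \frac{82}{173} + 2 \cdot 105\right) = 12919 + \left(\left(-82\right) \frac{1}{173} + 210\right) = 12919 + \left(- \frac{82}{173} + 210\right) = 12919 + \frac{36248}{173} = \frac{2271235}{173}$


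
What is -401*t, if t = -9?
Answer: 3609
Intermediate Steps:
-401*t = -401*(-9) = 3609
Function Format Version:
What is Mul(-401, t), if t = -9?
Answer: 3609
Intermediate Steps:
Mul(-401, t) = Mul(-401, -9) = 3609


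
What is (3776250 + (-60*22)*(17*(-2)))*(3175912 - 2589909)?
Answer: 2239193643390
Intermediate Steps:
(3776250 + (-60*22)*(17*(-2)))*(3175912 - 2589909) = (3776250 - 1320*(-34))*586003 = (3776250 + 44880)*586003 = 3821130*586003 = 2239193643390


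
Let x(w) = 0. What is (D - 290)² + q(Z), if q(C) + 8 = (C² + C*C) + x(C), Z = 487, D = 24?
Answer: 545086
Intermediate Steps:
q(C) = -8 + 2*C² (q(C) = -8 + ((C² + C*C) + 0) = -8 + ((C² + C²) + 0) = -8 + (2*C² + 0) = -8 + 2*C²)
(D - 290)² + q(Z) = (24 - 290)² + (-8 + 2*487²) = (-266)² + (-8 + 2*237169) = 70756 + (-8 + 474338) = 70756 + 474330 = 545086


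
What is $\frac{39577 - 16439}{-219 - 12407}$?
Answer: $- \frac{11569}{6313} \approx -1.8326$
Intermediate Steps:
$\frac{39577 - 16439}{-219 - 12407} = \frac{39577 - 16439}{-12626} = 23138 \left(- \frac{1}{12626}\right) = - \frac{11569}{6313}$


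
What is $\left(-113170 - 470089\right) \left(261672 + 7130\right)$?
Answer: $-156781185718$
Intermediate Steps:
$\left(-113170 - 470089\right) \left(261672 + 7130\right) = \left(-583259\right) 268802 = -156781185718$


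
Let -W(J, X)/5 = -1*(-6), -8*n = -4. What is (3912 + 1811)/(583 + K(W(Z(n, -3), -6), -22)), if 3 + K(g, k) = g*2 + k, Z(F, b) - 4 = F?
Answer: 5723/498 ≈ 11.492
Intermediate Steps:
n = 1/2 (n = -1/8*(-4) = 1/2 ≈ 0.50000)
Z(F, b) = 4 + F
W(J, X) = -30 (W(J, X) = -(-5)*(-6) = -5*6 = -30)
K(g, k) = -3 + k + 2*g (K(g, k) = -3 + (g*2 + k) = -3 + (2*g + k) = -3 + (k + 2*g) = -3 + k + 2*g)
(3912 + 1811)/(583 + K(W(Z(n, -3), -6), -22)) = (3912 + 1811)/(583 + (-3 - 22 + 2*(-30))) = 5723/(583 + (-3 - 22 - 60)) = 5723/(583 - 85) = 5723/498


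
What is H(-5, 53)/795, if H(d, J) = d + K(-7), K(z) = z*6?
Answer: -47/795 ≈ -0.059120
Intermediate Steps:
K(z) = 6*z
H(d, J) = -42 + d (H(d, J) = d + 6*(-7) = d - 42 = -42 + d)
H(-5, 53)/795 = (-42 - 5)/795 = -47*1/795 = -47/795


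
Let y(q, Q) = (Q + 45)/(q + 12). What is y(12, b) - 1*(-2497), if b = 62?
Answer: 60035/24 ≈ 2501.5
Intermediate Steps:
y(q, Q) = (45 + Q)/(12 + q)
y(12, b) - 1*(-2497) = (45 + 62)/(12 + 12) - 1*(-2497) = 107/24 + 2497 = 60035/24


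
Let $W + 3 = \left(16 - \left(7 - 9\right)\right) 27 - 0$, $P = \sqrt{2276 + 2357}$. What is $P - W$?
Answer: $-483 + \sqrt{4633} \approx -414.93$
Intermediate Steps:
$P = \sqrt{4633} \approx 68.066$
$W = 483$ ($W = -3 + \left(\left(16 - \left(7 - 9\right)\right) 27 - 0\right) = -3 + \left(\left(16 - \left(7 - 9\right)\right) 27 + 0\right) = -3 + \left(\left(16 - -2\right) 27 + 0\right) = -3 + \left(\left(16 + 2\right) 27 + 0\right) = -3 + \left(18 \cdot 27 + 0\right) = -3 + \left(486 + 0\right) = -3 + 486 = 483$)
$P - W = \sqrt{4633} - 483 = -483 + \sqrt{4633}$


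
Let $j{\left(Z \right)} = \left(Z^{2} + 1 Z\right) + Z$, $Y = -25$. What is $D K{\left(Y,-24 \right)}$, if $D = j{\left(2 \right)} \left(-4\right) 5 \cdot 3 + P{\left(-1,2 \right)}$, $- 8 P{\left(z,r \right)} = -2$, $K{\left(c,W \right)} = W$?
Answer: $11514$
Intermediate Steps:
$P{\left(z,r \right)} = \frac{1}{4}$ ($P{\left(z,r \right)} = \left(- \frac{1}{8}\right) \left(-2\right) = \frac{1}{4}$)
$j{\left(Z \right)} = Z^{2} + 2 Z$ ($j{\left(Z \right)} = \left(Z^{2} + Z\right) + Z = \left(Z + Z^{2}\right) + Z = Z^{2} + 2 Z$)
$D = - \frac{1919}{4}$ ($D = 2 \left(2 + 2\right) \left(-4\right) 5 \cdot 3 + \frac{1}{4} = 2 \cdot 4 \left(\left(-20\right) 3\right) + \frac{1}{4} = 8 \left(-60\right) + \frac{1}{4} = -480 + \frac{1}{4} = - \frac{1919}{4} \approx -479.75$)
$D K{\left(Y,-24 \right)} = \left(- \frac{1919}{4}\right) \left(-24\right) = 11514$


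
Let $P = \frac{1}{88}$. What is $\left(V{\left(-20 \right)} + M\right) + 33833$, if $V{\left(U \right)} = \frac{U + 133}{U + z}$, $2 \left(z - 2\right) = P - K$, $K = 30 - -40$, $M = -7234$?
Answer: $\frac{248068985}{9327} \approx 26597.0$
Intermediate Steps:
$P = \frac{1}{88} \approx 0.011364$
$K = 70$ ($K = 30 + 40 = 70$)
$z = - \frac{5807}{176}$ ($z = 2 + \frac{\frac{1}{88} - 70}{2} = 2 + \frac{1}{2} \left(- \frac{6159}{88}\right) = 2 - \frac{6159}{176} = - \frac{5807}{176} \approx -32.994$)
$V{\left(U \right)} = \frac{133 + U}{- \frac{5807}{176} + U}$ ($V{\left(U \right)} = \frac{U + 133}{U - \frac{5807}{176}} = \frac{133 + U}{- \frac{5807}{176} + U}$)
$\left(V{\left(-20 \right)} + M\right) + 33833 = \left(\frac{176 \left(133 - 20\right)}{-5807 + 176 \left(-20\right)} - 7234\right) + 33833 = \left(176 \frac{1}{-5807 - 3520} \cdot 113 - 7234\right) + 33833 = \left(176 \frac{1}{-9327} \cdot 113 - 7234\right) + 33833 = \left(176 \left(- \frac{1}{9327}\right) 113 - 7234\right) + 33833 = \left(- \frac{19888}{9327} - 7234\right) + 33833 = - \frac{67491406}{9327} + 33833 = \frac{248068985}{9327}$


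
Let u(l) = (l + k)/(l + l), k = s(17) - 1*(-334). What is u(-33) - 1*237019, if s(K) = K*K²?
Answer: -237098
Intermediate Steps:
s(K) = K³
k = 5247 (k = 17³ - 1*(-334) = 4913 + 334 = 5247)
u(l) = (5247 + l)/(2*l) (u(l) = (l + 5247)/(l + l) = (5247 + l)/((2*l)) = (5247 + l)*(1/(2*l)) = (5247 + l)/(2*l))
u(-33) - 1*237019 = (½)*(5247 - 33)/(-33) - 1*237019 = (½)*(-1/33)*5214 - 237019 = -79 - 237019 = -237098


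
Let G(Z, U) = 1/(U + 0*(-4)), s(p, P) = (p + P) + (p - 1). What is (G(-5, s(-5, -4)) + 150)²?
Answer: 5058001/225 ≈ 22480.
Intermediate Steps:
s(p, P) = -1 + P + 2*p (s(p, P) = (P + p) + (-1 + p) = -1 + P + 2*p)
G(Z, U) = 1/U (G(Z, U) = 1/(U + 0) = 1/U)
(G(-5, s(-5, -4)) + 150)² = (1/(-1 - 4 + 2*(-5)) + 150)² = (1/(-1 - 4 - 10) + 150)² = (1/(-15) + 150)² = (-1/15 + 150)² = (2249/15)² = 5058001/225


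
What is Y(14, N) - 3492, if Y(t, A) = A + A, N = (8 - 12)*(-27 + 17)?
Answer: -3412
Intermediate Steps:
N = 40 (N = -4*(-10) = 40)
Y(t, A) = 2*A
Y(14, N) - 3492 = 2*40 - 3492 = 80 - 3492 = -3412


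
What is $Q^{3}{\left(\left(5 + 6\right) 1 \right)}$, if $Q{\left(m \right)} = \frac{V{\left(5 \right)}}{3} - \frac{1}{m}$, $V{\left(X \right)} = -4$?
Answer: $- \frac{103823}{35937} \approx -2.889$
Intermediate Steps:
$Q{\left(m \right)} = - \frac{4}{3} - \frac{1}{m}$
$Q^{3}{\left(\left(5 + 6\right) 1 \right)} = \left(- \frac{4}{3} - \frac{1}{\left(5 + 6\right) 1}\right)^{3} = \left(- \frac{4}{3} - \frac{1}{11 \cdot 1}\right)^{3} = \left(- \frac{4}{3} - \frac{1}{11}\right)^{3} = \left(- \frac{47}{33}\right)^{3} = - \frac{103823}{35937}$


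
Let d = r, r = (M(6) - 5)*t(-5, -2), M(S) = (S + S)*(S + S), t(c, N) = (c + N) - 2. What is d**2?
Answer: 1565001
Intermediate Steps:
t(c, N) = -2 + N + c (t(c, N) = (N + c) - 2 = -2 + N + c)
M(S) = 4*S**2 (M(S) = (2*S)*(2*S) = 4*S**2)
r = -1251 (r = (4*6**2 - 5)*(-2 - 2 - 5) = (4*36 - 5)*(-9) = (144 - 5)*(-9) = 139*(-9) = -1251)
d = -1251
d**2 = (-1251)**2 = 1565001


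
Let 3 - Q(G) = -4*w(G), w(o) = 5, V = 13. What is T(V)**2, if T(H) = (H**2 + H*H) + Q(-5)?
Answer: 130321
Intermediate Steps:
Q(G) = 23 (Q(G) = 3 - (-4)*5 = 3 - 1*(-20) = 3 + 20 = 23)
T(H) = 23 + 2*H**2 (T(H) = (H**2 + H*H) + 23 = (H**2 + H**2) + 23 = 2*H**2 + 23 = 23 + 2*H**2)
T(V)**2 = (23 + 2*13**2)**2 = (23 + 2*169)**2 = (23 + 338)**2 = 361**2 = 130321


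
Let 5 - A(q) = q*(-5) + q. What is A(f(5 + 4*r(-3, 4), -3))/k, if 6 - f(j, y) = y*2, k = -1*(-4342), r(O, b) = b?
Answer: 53/4342 ≈ 0.012206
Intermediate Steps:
k = 4342
f(j, y) = 6 - 2*y (f(j, y) = 6 - y*2 = 6 - 2*y)
A(q) = 5 + 4*q (A(q) = 5 - (q*(-5) + q) = 5 - (-5*q + q) = 5 - (-4)*q = 5 + 4*q)
A(f(5 + 4*r(-3, 4), -3))/k = (5 + 4*(6 - 2*(-3)))/4342 = (5 + 4*(6 + 6))*(1/4342) = (5 + 4*12)*(1/4342) = (5 + 48)*(1/4342) = 53*(1/4342) = 53/4342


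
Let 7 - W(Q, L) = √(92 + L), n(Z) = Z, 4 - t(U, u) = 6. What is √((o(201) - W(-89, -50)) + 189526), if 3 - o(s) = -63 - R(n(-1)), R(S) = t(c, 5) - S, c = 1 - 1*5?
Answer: √(189584 + √42) ≈ 435.42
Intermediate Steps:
c = -4 (c = 1 - 5 = -4)
t(U, u) = -2 (t(U, u) = 4 - 1*6 = 4 - 6 = -2)
R(S) = -2 - S
W(Q, L) = 7 - √(92 + L)
o(s) = 65 (o(s) = 3 - (-63 - (-2 - 1*(-1))) = 3 - (-63 - (-2 + 1)) = 3 - (-63 - 1*(-1)) = 3 - (-63 + 1) = 3 - 1*(-62) = 3 + 62 = 65)
√((o(201) - W(-89, -50)) + 189526) = √((65 - (7 - √(92 - 50))) + 189526) = √((65 - (7 - √42)) + 189526) = √((65 + (-7 + √42)) + 189526) = √((58 + √42) + 189526) = √(189584 + √42)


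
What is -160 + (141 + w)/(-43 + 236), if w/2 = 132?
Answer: -30475/193 ≈ -157.90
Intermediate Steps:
w = 264 (w = 2*132 = 264)
-160 + (141 + w)/(-43 + 236) = -160 + (141 + 264)/(-43 + 236) = -160 + 405/193 = -30475/193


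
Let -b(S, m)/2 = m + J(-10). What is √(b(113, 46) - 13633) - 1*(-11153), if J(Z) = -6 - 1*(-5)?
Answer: 11153 + I*√13723 ≈ 11153.0 + 117.15*I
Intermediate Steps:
J(Z) = -1 (J(Z) = -6 + 5 = -1)
b(S, m) = 2 - 2*m (b(S, m) = -2*(m - 1) = -2*(-1 + m) = 2 - 2*m)
√(b(113, 46) - 13633) - 1*(-11153) = √((2 - 2*46) - 13633) - 1*(-11153) = √((2 - 92) - 13633) + 11153 = √(-90 - 13633) + 11153 = √(-13723) + 11153 = I*√13723 + 11153 = 11153 + I*√13723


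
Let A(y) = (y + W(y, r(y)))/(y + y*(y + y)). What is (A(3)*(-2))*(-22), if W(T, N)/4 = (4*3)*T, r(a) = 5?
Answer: 308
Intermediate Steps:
W(T, N) = 48*T (W(T, N) = 4*((4*3)*T) = 4*(12*T) = 48*T)
A(y) = 49*y/(y + 2*y²) (A(y) = (y + 48*y)/(y + y*(y + y)) = (49*y)/(y + y*(2*y)) = (49*y)/(y + 2*y²) = 49*y/(y + 2*y²))
(A(3)*(-2))*(-22) = ((49/(1 + 2*3))*(-2))*(-22) = ((49/(1 + 6))*(-2))*(-22) = ((49/7)*(-2))*(-22) = ((49*(⅐))*(-2))*(-22) = (7*(-2))*(-22) = -14*(-22) = 308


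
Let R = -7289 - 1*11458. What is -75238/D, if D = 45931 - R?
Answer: -37619/32339 ≈ -1.1633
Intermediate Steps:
R = -18747 (R = -7289 - 11458 = -18747)
D = 64678 (D = 45931 - 1*(-18747) = 45931 + 18747 = 64678)
-75238/D = -75238/64678 = -75238*1/64678 = -37619/32339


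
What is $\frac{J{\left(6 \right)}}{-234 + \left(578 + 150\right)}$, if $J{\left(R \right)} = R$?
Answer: $\frac{3}{247} \approx 0.012146$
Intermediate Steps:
$\frac{J{\left(6 \right)}}{-234 + \left(578 + 150\right)} = \frac{1}{-234 + \left(578 + 150\right)} 6 = \frac{1}{-234 + 728} \cdot 6 = \frac{1}{494} \cdot 6 = \frac{3}{247}$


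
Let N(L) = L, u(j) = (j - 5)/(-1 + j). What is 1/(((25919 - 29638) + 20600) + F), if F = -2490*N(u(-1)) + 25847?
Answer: 1/35258 ≈ 2.8362e-5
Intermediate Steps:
u(j) = (-5 + j)/(-1 + j)
F = 18377 (F = -2490*(-5 - 1)/(-1 - 1) + 25847 = -2490*(-6)/(-2) + 25847 = -(-1245)*(-6) + 25847 = -2490*3 + 25847 = -7470 + 25847 = 18377)
1/(((25919 - 29638) + 20600) + F) = 1/(((25919 - 29638) + 20600) + 18377) = 1/((-3719 + 20600) + 18377) = 1/(16881 + 18377) = 1/35258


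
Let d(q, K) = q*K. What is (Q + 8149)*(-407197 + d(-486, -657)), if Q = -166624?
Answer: 13929160125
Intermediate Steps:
d(q, K) = K*q
(Q + 8149)*(-407197 + d(-486, -657)) = (-166624 + 8149)*(-407197 - 657*(-486)) = -158475*(-407197 + 319302) = -158475*(-87895) = 13929160125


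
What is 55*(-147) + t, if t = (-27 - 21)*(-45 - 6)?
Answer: -5637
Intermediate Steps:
t = 2448 (t = -48*(-51) = 2448)
55*(-147) + t = 55*(-147) + 2448 = -8085 + 2448 = -5637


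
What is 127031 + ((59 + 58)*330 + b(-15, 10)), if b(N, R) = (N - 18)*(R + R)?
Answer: 164981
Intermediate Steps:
b(N, R) = 2*R*(-18 + N) (b(N, R) = (-18 + N)*(2*R) = 2*R*(-18 + N))
127031 + ((59 + 58)*330 + b(-15, 10)) = 127031 + ((59 + 58)*330 + 2*10*(-18 - 15)) = 127031 + (117*330 + 2*10*(-33)) = 127031 + (38610 - 660) = 127031 + 37950 = 164981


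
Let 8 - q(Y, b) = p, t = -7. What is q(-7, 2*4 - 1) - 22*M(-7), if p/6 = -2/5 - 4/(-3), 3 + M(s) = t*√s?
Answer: 342/5 + 154*I*√7 ≈ 68.4 + 407.45*I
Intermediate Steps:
M(s) = -3 - 7*√s
p = 28/5 (p = 6*(-2/5 - 4/(-3)) = 6*(-2*⅕ - 4*(-⅓)) = 6*(-⅖ + 4/3) = 6*(14/15) = 28/5 ≈ 5.6000)
q(Y, b) = 12/5 (q(Y, b) = 8 - 1*28/5 = 8 - 28/5 = 12/5)
q(-7, 2*4 - 1) - 22*M(-7) = 12/5 - 22*(-3 - 7*I*√7) = 12/5 + (66 + 154*I*√7) = 342/5 + 154*I*√7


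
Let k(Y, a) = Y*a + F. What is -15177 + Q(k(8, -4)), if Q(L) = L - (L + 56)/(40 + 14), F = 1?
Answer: -821257/54 ≈ -15208.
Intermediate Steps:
k(Y, a) = 1 + Y*a (k(Y, a) = Y*a + 1 = 1 + Y*a)
Q(L) = -28/27 + 53*L/54 (Q(L) = L - (56 + L)/54 = L - (28/27 + L/54) = L + (-28/27 - L/54) = -28/27 + 53*L/54)
-15177 + Q(k(8, -4)) = -15177 + (-28/27 + 53*(1 + 8*(-4))/54) = -15177 + (-28/27 + 53*(1 - 32)/54) = -15177 + (-28/27 + (53/54)*(-31)) = -15177 + (-28/27 - 1643/54) = -15177 - 1699/54 = -821257/54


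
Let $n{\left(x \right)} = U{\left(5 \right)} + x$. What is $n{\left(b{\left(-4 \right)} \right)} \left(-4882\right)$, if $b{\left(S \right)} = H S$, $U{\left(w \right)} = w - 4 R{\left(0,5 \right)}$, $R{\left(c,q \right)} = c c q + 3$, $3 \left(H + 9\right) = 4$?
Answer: $- \frac{346622}{3} \approx -1.1554 \cdot 10^{5}$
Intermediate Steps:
$H = - \frac{23}{3}$ ($H = -9 + \frac{1}{3} \cdot 4 = -9 + \frac{4}{3} = - \frac{23}{3} \approx -7.6667$)
$R{\left(c,q \right)} = 3 + q c^{2}$ ($R{\left(c,q \right)} = c^{2} q + 3 = q c^{2} + 3 = 3 + q c^{2}$)
$U{\left(w \right)} = -12 + w$ ($U{\left(w \right)} = w - 4 \left(3 + 5 \cdot 0^{2}\right) = w - 4 \left(3 + 5 \cdot 0\right) = w - 4 \left(3 + 0\right) = w - 12 = -12 + w$)
$b{\left(S \right)} = - \frac{23 S}{3}$
$n{\left(x \right)} = -7 + x$ ($n{\left(x \right)} = \left(-12 + 5\right) + x = -7 + x$)
$n{\left(b{\left(-4 \right)} \right)} \left(-4882\right) = \left(-7 - - \frac{92}{3}\right) \left(-4882\right) = \left(-7 + \frac{92}{3}\right) \left(-4882\right) = \frac{71}{3} \left(-4882\right) = - \frac{346622}{3}$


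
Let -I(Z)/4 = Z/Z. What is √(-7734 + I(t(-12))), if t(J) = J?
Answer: I*√7738 ≈ 87.966*I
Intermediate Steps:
I(Z) = -4 (I(Z) = -4*Z/Z = -4*1 = -4)
√(-7734 + I(t(-12))) = √(-7734 - 4) = √(-7738) = I*√7738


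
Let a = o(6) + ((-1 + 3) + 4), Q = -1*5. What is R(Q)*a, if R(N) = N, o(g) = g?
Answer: -60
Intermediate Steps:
Q = -5
a = 12 (a = 6 + ((-1 + 3) + 4) = 6 + (2 + 4) = 6 + 6 = 12)
R(Q)*a = -5*12 = -60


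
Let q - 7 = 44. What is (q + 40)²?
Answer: 8281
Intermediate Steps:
q = 51 (q = 7 + 44 = 51)
(q + 40)² = (51 + 40)² = 91² = 8281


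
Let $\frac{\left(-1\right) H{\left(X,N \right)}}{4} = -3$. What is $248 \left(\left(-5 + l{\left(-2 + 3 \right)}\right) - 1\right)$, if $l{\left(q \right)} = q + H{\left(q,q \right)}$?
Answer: $1736$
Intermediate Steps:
$H{\left(X,N \right)} = 12$ ($H{\left(X,N \right)} = \left(-4\right) \left(-3\right) = 12$)
$l{\left(q \right)} = 12 + q$ ($l{\left(q \right)} = q + 12 = 12 + q$)
$248 \left(\left(-5 + l{\left(-2 + 3 \right)}\right) - 1\right) = 248 \left(\left(-5 + \left(12 + \left(-2 + 3\right)\right)\right) - 1\right) = 248 \left(\left(-5 + \left(12 + 1\right)\right) - 1\right) = 248 \left(\left(-5 + 13\right) - 1\right) = 248 \left(8 - 1\right) = 248 \cdot 7 = 1736$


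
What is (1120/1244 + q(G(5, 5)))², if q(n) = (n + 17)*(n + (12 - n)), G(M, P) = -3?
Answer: 2759190784/96721 ≈ 28527.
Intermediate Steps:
q(n) = 204 + 12*n (q(n) = (17 + n)*12 = 204 + 12*n)
(1120/1244 + q(G(5, 5)))² = (1120/1244 + (204 + 12*(-3)))² = (1120*(1/1244) + (204 - 36))² = (280/311 + 168)² = (52528/311)² = 2759190784/96721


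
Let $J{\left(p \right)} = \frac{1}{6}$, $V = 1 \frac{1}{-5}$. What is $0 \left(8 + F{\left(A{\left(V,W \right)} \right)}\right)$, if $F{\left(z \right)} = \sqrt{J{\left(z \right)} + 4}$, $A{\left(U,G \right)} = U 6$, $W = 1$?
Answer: $0$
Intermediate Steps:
$V = - \frac{1}{5}$ ($V = 1 \left(- \frac{1}{5}\right) = - \frac{1}{5} \approx -0.2$)
$A{\left(U,G \right)} = 6 U$
$J{\left(p \right)} = \frac{1}{6}$
$F{\left(z \right)} = \frac{5 \sqrt{6}}{6}$ ($F{\left(z \right)} = \sqrt{\frac{1}{6} + 4} = \sqrt{\frac{25}{6}} = \frac{5 \sqrt{6}}{6}$)
$0 \left(8 + F{\left(A{\left(V,W \right)} \right)}\right) = 0 \left(8 + \frac{5 \sqrt{6}}{6}\right) = 0$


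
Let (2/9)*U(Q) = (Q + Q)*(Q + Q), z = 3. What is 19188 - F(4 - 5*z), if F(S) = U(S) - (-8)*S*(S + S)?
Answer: 15074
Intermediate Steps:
U(Q) = 18*Q² (U(Q) = 9*((Q + Q)*(Q + Q))/2 = 9*((2*Q)*(2*Q))/2 = 9*(4*Q²)/2 = 18*Q²)
F(S) = 34*S² (F(S) = 18*S² - (-8)*S*(S + S) = 18*S² - (-8)*S*(2*S) = 18*S² - (-8)*2*S² = 18*S² - (-16)*S² = 18*S² + 16*S² = 34*S²)
19188 - F(4 - 5*z) = 19188 - 34*(4 - 5*3)² = 19188 - 34*(4 - 15)² = 19188 - 34*(-11)² = 19188 - 34*121 = 19188 - 1*4114 = 19188 - 4114 = 15074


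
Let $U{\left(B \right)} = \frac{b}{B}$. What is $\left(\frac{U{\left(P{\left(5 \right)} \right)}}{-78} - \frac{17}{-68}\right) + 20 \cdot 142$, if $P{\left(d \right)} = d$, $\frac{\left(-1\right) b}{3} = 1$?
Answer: $\frac{738467}{260} \approx 2840.3$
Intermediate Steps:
$b = -3$ ($b = \left(-3\right) 1 = -3$)
$U{\left(B \right)} = - \frac{3}{B}$
$\left(\frac{U{\left(P{\left(5 \right)} \right)}}{-78} - \frac{17}{-68}\right) + 20 \cdot 142 = \left(\frac{\left(-3\right) \frac{1}{5}}{-78} - \frac{17}{-68}\right) + 20 \cdot 142 = \left(\left(-3\right) \frac{1}{5} \left(- \frac{1}{78}\right) - - \frac{1}{4}\right) + 2840 = \left(\left(- \frac{3}{5}\right) \left(- \frac{1}{78}\right) + \frac{1}{4}\right) + 2840 = \left(\frac{1}{130} + \frac{1}{4}\right) + 2840 = \frac{67}{260} + 2840 = \frac{738467}{260}$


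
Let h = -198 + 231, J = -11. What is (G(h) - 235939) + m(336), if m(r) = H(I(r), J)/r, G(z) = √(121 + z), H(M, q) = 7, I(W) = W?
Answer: -11325071/48 + √154 ≈ -2.3593e+5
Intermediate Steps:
h = 33
m(r) = 7/r
(G(h) - 235939) + m(336) = (√(121 + 33) - 235939) + 7/336 = (√154 - 235939) + 7*(1/336) = (-235939 + √154) + 1/48 = -11325071/48 + √154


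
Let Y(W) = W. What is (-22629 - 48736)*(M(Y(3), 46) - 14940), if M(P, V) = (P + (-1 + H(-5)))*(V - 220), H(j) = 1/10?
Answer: 1092269871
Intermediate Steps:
H(j) = 1/10
M(P, V) = (-220 + V)*(-9/10 + P) (M(P, V) = (P + (-1 + 1/10))*(V - 220) = (P - 9/10)*(-220 + V) = (-9/10 + P)*(-220 + V) = (-220 + V)*(-9/10 + P))
(-22629 - 48736)*(M(Y(3), 46) - 14940) = (-22629 - 48736)*((198 - 220*3 - 9/10*46 + 3*46) - 14940) = -71365*((198 - 660 - 207/5 + 138) - 14940) = -71365*(-1827/5 - 14940) = -71365*(-76527/5) = 1092269871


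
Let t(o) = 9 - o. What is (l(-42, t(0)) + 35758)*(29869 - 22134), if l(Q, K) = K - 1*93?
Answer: 275938390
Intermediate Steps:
l(Q, K) = -93 + K (l(Q, K) = K - 93 = -93 + K)
(l(-42, t(0)) + 35758)*(29869 - 22134) = ((-93 + (9 - 1*0)) + 35758)*(29869 - 22134) = ((-93 + (9 + 0)) + 35758)*7735 = ((-93 + 9) + 35758)*7735 = (-84 + 35758)*7735 = 35674*7735 = 275938390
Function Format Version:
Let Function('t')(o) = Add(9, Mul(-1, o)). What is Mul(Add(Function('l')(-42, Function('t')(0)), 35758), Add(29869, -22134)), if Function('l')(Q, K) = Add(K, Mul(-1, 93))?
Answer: 275938390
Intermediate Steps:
Function('l')(Q, K) = Add(-93, K) (Function('l')(Q, K) = Add(K, -93) = Add(-93, K))
Mul(Add(Function('l')(-42, Function('t')(0)), 35758), Add(29869, -22134)) = Mul(Add(Add(-93, Add(9, Mul(-1, 0))), 35758), Add(29869, -22134)) = Mul(Add(Add(-93, Add(9, 0)), 35758), 7735) = Mul(Add(Add(-93, 9), 35758), 7735) = Mul(Add(-84, 35758), 7735) = Mul(35674, 7735) = 275938390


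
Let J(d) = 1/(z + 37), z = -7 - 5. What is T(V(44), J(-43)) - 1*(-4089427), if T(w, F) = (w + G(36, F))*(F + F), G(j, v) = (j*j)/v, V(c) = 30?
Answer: 20460107/5 ≈ 4.0920e+6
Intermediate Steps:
G(j, v) = j²/v
z = -12
J(d) = 1/25 (J(d) = 1/(-12 + 37) = 1/25)
T(w, F) = 2*F*(w + 1296/F) (T(w, F) = (w + 36²/F)*(F + F) = (w + 1296/F)*(2*F) = 2*F*(w + 1296/F))
T(V(44), J(-43)) - 1*(-4089427) = (2592 + 2*(1/25)*30) - 1*(-4089427) = (2592 + 12/5) + 4089427 = 12972/5 + 4089427 = 20460107/5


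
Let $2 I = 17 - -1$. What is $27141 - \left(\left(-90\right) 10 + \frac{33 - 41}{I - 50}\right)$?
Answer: $\frac{1149673}{41} \approx 28041.0$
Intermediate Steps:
$I = 9$ ($I = \frac{17 - -1}{2} = \frac{17 + 1}{2} = \frac{1}{2} \cdot 18 = 9$)
$27141 - \left(\left(-90\right) 10 + \frac{33 - 41}{I - 50}\right) = 27141 - \left(\left(-90\right) 10 + \frac{33 - 41}{9 - 50}\right) = 27141 - \left(-900 - \frac{8}{-41}\right) = 27141 - \left(-900 - - \frac{8}{41}\right) = 27141 - \left(-900 + \frac{8}{41}\right) = 27141 - - \frac{36892}{41} = 27141 + \frac{36892}{41} = \frac{1149673}{41}$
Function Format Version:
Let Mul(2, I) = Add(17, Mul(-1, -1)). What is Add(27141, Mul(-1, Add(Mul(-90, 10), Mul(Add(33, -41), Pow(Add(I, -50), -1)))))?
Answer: Rational(1149673, 41) ≈ 28041.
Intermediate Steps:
I = 9 (I = Mul(Rational(1, 2), Add(17, Mul(-1, -1))) = Mul(Rational(1, 2), Add(17, 1)) = Mul(Rational(1, 2), 18) = 9)
Add(27141, Mul(-1, Add(Mul(-90, 10), Mul(Add(33, -41), Pow(Add(I, -50), -1))))) = Add(27141, Mul(-1, Add(Mul(-90, 10), Mul(Add(33, -41), Pow(Add(9, -50), -1))))) = Add(27141, Mul(-1, Add(-900, Mul(-8, Pow(-41, -1))))) = Add(27141, Mul(-1, Add(-900, Mul(-8, Rational(-1, 41))))) = Add(27141, Mul(-1, Add(-900, Rational(8, 41)))) = Add(27141, Mul(-1, Rational(-36892, 41))) = Add(27141, Rational(36892, 41)) = Rational(1149673, 41)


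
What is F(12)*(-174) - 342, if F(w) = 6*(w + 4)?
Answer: -17046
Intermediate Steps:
F(w) = 24 + 6*w (F(w) = 6*(4 + w) = 24 + 6*w)
F(12)*(-174) - 342 = (24 + 6*12)*(-174) - 342 = (24 + 72)*(-174) - 342 = 96*(-174) - 342 = -16704 - 342 = -17046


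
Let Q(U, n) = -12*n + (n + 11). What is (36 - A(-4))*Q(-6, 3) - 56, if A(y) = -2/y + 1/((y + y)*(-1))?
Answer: -3337/4 ≈ -834.25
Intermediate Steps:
A(y) = -5/(2*y) (A(y) = -2/y - 1/(2*y) = -5/(2*y))
Q(U, n) = 11 - 11*n (Q(U, n) = -12*n + (11 + n) = 11 - 11*n)
(36 - A(-4))*Q(-6, 3) - 56 = (36 - (-5)/(2*(-4)))*(11 - 11*3) - 56 = (36 - (-5)*(-1)/(2*4))*(11 - 33) - 56 = (36 - 1*5/8)*(-22) - 56 = (36 - 5/8)*(-22) - 56 = (283/8)*(-22) - 56 = -3113/4 - 56 = -3337/4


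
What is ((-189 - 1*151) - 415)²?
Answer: 570025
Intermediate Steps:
((-189 - 1*151) - 415)² = ((-189 - 151) - 415)² = (-340 - 415)² = (-755)² = 570025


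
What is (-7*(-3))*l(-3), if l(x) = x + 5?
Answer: 42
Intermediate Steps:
l(x) = 5 + x
(-7*(-3))*l(-3) = (-7*(-3))*(5 - 3) = 21*2 = 42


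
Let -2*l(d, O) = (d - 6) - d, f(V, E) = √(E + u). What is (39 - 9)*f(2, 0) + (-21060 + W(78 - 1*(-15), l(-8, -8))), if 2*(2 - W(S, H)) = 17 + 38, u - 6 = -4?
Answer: -42171/2 + 30*√2 ≈ -21043.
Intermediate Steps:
u = 2 (u = 6 - 4 = 2)
f(V, E) = √(2 + E) (f(V, E) = √(E + 2) = √(2 + E))
l(d, O) = 3 (l(d, O) = -((d - 6) - d)/2 = -((-6 + d) - d)/2 = -½*(-6) = 3)
W(S, H) = -51/2 (W(S, H) = 2 - (17 + 38)/2 = 2 - ½*55 = 2 - 55/2 = -51/2)
(39 - 9)*f(2, 0) + (-21060 + W(78 - 1*(-15), l(-8, -8))) = (39 - 9)*√(2 + 0) + (-21060 - 51/2) = 30*√2 - 42171/2 = -42171/2 + 30*√2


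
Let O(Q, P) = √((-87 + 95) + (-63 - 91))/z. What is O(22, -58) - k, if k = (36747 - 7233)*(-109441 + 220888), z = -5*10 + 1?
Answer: -3289246758 - I*√146/49 ≈ -3.2892e+9 - 0.24659*I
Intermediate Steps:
z = -49 (z = -50 + 1 = -49)
k = 3289246758 (k = 29514*111447 = 3289246758)
O(Q, P) = -I*√146/49 (O(Q, P) = √((-87 + 95) + (-63 - 91))/(-49) = √(8 - 154)*(-1/49) = √(-146)*(-1/49) = (I*√146)*(-1/49) = -I*√146/49)
O(22, -58) - k = -I*√146/49 - 1*3289246758 = -I*√146/49 - 3289246758 = -3289246758 - I*√146/49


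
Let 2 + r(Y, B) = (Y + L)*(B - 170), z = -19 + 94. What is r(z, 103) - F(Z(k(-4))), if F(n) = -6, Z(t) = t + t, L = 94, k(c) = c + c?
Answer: -11319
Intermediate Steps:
k(c) = 2*c
Z(t) = 2*t
z = 75
r(Y, B) = -2 + (-170 + B)*(94 + Y) (r(Y, B) = -2 + (Y + 94)*(B - 170) = -2 + (94 + Y)*(-170 + B) = -2 + (-170 + B)*(94 + Y))
r(z, 103) - F(Z(k(-4))) = (-15982 - 170*75 + 94*103 + 103*75) - 1*(-6) = (-15982 - 12750 + 9682 + 7725) + 6 = -11325 + 6 = -11319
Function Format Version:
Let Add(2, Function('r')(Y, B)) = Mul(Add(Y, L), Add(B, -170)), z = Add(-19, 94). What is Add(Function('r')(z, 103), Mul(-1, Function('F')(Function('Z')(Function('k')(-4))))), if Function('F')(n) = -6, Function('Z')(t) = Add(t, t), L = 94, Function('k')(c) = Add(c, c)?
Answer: -11319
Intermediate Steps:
Function('k')(c) = Mul(2, c)
Function('Z')(t) = Mul(2, t)
z = 75
Function('r')(Y, B) = Add(-2, Mul(Add(-170, B), Add(94, Y))) (Function('r')(Y, B) = Add(-2, Mul(Add(Y, 94), Add(B, -170))) = Add(-2, Mul(Add(94, Y), Add(-170, B))) = Add(-2, Mul(Add(-170, B), Add(94, Y))))
Add(Function('r')(z, 103), Mul(-1, Function('F')(Function('Z')(Function('k')(-4))))) = Add(Add(-15982, Mul(-170, 75), Mul(94, 103), Mul(103, 75)), Mul(-1, -6)) = Add(Add(-15982, -12750, 9682, 7725), 6) = Add(-11325, 6) = -11319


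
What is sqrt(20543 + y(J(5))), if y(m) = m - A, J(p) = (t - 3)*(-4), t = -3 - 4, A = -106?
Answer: sqrt(20689) ≈ 143.84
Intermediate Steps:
t = -7
J(p) = 40 (J(p) = (-7 - 3)*(-4) = -10*(-4) = 40)
y(m) = 106 + m (y(m) = m - 1*(-106) = m + 106 = 106 + m)
sqrt(20543 + y(J(5))) = sqrt(20543 + (106 + 40)) = sqrt(20543 + 146) = sqrt(20689)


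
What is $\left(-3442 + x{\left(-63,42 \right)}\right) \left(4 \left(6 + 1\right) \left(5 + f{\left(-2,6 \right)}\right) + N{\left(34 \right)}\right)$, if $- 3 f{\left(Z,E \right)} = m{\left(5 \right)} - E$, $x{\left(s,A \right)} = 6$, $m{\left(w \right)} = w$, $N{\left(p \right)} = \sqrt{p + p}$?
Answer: $- \frac{1539328}{3} - 6872 \sqrt{17} \approx -5.4144 \cdot 10^{5}$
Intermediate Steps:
$N{\left(p \right)} = \sqrt{2} \sqrt{p}$ ($N{\left(p \right)} = \sqrt{2 p} = \sqrt{2} \sqrt{p}$)
$f{\left(Z,E \right)} = - \frac{5}{3} + \frac{E}{3}$ ($f{\left(Z,E \right)} = - \frac{5 - E}{3} = - \frac{5}{3} + \frac{E}{3}$)
$\left(-3442 + x{\left(-63,42 \right)}\right) \left(4 \left(6 + 1\right) \left(5 + f{\left(-2,6 \right)}\right) + N{\left(34 \right)}\right) = \left(-3442 + 6\right) \left(4 \left(6 + 1\right) \left(5 + \left(- \frac{5}{3} + \frac{1}{3} \cdot 6\right)\right) + \sqrt{2} \sqrt{34}\right) = - 3436 \left(4 \cdot 7 \left(5 + \left(- \frac{5}{3} + 2\right)\right) + 2 \sqrt{17}\right) = - 3436 \left(28 \left(5 + \frac{1}{3}\right) + 2 \sqrt{17}\right) = - 3436 \left(28 \cdot \frac{16}{3} + 2 \sqrt{17}\right) = - 3436 \left(\frac{448}{3} + 2 \sqrt{17}\right) = - \frac{1539328}{3} - 6872 \sqrt{17}$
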